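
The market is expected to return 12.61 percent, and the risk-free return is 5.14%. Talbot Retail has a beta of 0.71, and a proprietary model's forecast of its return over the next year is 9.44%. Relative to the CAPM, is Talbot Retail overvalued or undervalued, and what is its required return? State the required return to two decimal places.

MRP = 12.61% − 5.14% = 7.47%
Required return = R_f + β·MRP = 5.14% + 0.71 × 7.47% = 10.44%
Forecast 9.44% < required 10.44% → the stock plots below the SML → overvalued.

Overvalued; required return 10.44%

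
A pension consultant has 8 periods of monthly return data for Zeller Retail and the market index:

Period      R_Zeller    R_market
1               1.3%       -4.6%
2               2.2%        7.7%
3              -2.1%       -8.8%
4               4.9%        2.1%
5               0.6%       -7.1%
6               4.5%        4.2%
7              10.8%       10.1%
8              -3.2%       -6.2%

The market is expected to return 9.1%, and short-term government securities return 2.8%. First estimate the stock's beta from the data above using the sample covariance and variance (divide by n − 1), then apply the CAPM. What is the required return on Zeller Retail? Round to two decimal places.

6.03%

Mean R_i = (1.3 + 2.2 − 2.1 + 4.9 + 0.6 + 4.5 + 10.8 − 3.2) / 8 = 2.3750%
Mean R_m = (-4.6 + 7.7 − 8.8 + 2.1 − 7.1 + 4.2 + 10.1 − 6.2) / 8 = -0.3250%
Σ(R_i − R̄_i)(R_m − R̄_m) = 189.4650  ⇒  Cov = 189.4650 / 7 = 27.0664
Σ(R_m − R̄_m)² = 369.9550  ⇒  Var(R_m) = 369.9550 / 7 = 52.8507
β = Cov / Var(R_m) = 27.0664 / 52.8507 = 0.5121
MRP = 9.1% − 2.8% = 6.30%
E(R) = R_f + β × MRP = 2.8% + 0.5121 × 6.3% = 6.03%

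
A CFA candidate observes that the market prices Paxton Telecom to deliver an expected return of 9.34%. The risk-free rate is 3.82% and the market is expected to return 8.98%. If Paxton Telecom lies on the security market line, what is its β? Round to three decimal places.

1.070

MRP = 8.98% − 3.82% = 5.16%
β = (E(R) − R_f) / MRP = (9.34% − 3.82%) / 5.16% = 5.52% / 5.16% = 1.070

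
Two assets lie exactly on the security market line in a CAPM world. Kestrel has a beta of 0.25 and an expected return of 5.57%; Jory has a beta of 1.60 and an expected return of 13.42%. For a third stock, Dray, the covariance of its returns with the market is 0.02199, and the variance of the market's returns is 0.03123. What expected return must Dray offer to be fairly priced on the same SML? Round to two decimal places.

8.21%

MRP = (13.42% − 5.57%) / (1.60 − 0.25) = 5.8148%
R_f = 5.57% − 0.25 × 5.8148% = 4.1163%
β_Dray = Cov / Var(R_m) = 0.02199 / 0.03123 = 0.7041
E(R_Dray) = R_f + β × MRP = 4.1163% + 0.7041 × 5.8148% = 8.21%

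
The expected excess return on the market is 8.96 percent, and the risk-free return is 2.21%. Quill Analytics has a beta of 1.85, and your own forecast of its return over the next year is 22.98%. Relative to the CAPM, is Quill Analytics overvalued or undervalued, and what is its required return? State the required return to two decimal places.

Required return = R_f + β·MRP = 2.21% + 1.85 × 8.96% = 18.79%
Forecast 22.98% > required 18.79% → the stock plots above the SML → undervalued.

Undervalued; required return 18.79%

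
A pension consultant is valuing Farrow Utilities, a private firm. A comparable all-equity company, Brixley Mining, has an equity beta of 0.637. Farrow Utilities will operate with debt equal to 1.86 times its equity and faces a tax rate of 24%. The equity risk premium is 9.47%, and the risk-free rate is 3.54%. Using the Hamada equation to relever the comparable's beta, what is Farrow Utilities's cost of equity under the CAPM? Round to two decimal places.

18.10%

β_L = β_U × [1 + (1 − t)(D/E)] = 0.637 × [1 + (1 − 0.24) × 1.86]
    = 0.637 × [1 + 0.76 × 1.86] = 0.637 × 2.4136 = 1.5375
E(R) = R_f + β_L × MRP = 3.54% + 1.5375 × 9.47% = 18.10%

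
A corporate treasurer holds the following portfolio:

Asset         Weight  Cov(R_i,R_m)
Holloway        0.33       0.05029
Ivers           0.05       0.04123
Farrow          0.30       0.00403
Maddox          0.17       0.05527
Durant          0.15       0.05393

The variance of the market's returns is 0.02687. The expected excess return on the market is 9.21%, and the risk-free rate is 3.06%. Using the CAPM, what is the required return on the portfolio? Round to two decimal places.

15.86%

β_Holloway = 0.05029 / 0.02687 = 1.8716
β_Ivers = 0.04123 / 0.02687 = 1.5344
β_Farrow = 0.00403 / 0.02687 = 0.1500
β_Maddox = 0.05527 / 0.02687 = 2.0569
β_Durant = 0.05393 / 0.02687 = 2.0071
β_P = Σ w_i β_i = 0.33×1.8716 + 0.05×1.5344 + 0.30×0.1500 + 0.17×2.0569 + 0.15×2.0071 = 1.3901
E(R_P) = R_f + β_P × MRP = 3.06% + 1.3901 × 9.21% = 15.86%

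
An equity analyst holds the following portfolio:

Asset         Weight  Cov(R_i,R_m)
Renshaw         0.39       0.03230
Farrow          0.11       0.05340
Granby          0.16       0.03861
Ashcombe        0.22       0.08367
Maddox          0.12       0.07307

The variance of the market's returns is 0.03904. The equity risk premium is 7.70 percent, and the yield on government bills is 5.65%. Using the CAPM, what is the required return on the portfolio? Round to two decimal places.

β_Renshaw = 0.03230 / 0.03904 = 0.8274
β_Farrow = 0.05340 / 0.03904 = 1.3678
β_Granby = 0.03861 / 0.03904 = 0.9890
β_Ashcombe = 0.08367 / 0.03904 = 2.1432
β_Maddox = 0.07307 / 0.03904 = 1.8717
β_P = Σ w_i β_i = 0.39×0.8274 + 0.11×1.3678 + 0.16×0.9890 + 0.22×2.1432 + 0.12×1.8717 = 1.3275
E(R_P) = R_f + β_P × MRP = 5.65% + 1.3275 × 7.70% = 15.87%

15.87%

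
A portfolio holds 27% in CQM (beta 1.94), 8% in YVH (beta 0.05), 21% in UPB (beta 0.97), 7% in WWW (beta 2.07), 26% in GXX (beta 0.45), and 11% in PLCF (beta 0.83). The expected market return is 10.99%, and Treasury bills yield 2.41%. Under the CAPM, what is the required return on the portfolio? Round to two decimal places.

11.72%

β_P = Σ w_i β_i = 0.27×1.94 + 0.08×0.05 + 0.21×0.97 + 0.07×2.07 + 0.26×0.45 + 0.11×0.83 = 1.0847
MRP = 10.99% − 2.41% = 8.58%
E(R_P) = R_f + β_P × MRP = 2.41% + 1.0847 × 8.58% = 11.72%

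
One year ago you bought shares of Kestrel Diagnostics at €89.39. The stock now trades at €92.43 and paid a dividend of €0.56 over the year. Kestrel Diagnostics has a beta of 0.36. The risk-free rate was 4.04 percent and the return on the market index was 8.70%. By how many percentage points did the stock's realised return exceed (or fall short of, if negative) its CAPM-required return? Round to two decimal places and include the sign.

-1.69%

Realised HPR = (P1 + D1 − P0) / P0 = (92.43 + 0.56 − 89.39) / 89.39 = 3.60 / 89.39 = 4.0273%
MRP = 8.70% − 4.04% = 4.66%
CAPM required = R_f + β·MRP = 4.04% + 0.36 × 4.66% = 5.7176%
α = realised − required = 4.0273% − 5.7176% = -1.69%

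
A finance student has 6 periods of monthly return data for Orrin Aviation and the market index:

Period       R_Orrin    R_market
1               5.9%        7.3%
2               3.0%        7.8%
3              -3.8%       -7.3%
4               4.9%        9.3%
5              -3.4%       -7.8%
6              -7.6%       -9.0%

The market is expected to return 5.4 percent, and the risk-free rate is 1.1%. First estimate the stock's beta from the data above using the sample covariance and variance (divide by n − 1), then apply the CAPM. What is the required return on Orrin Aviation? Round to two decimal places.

3.65%

Mean R_i = (5.9 + 3.0 − 3.8 + 4.9 − 3.4 − 7.6) / 6 = -0.1667%
Mean R_m = (7.3 + 7.8 − 7.3 + 9.3 − 7.8 − 9.0) / 6 = 0.0500%
Σ(R_i − R̄_i)(R_m − R̄_m) = 234.7500  ⇒  Cov = 234.7500 / 5 = 46.9500
Σ(R_m − R̄_m)² = 395.7350  ⇒  Var(R_m) = 395.7350 / 5 = 79.1470
β = Cov / Var(R_m) = 46.9500 / 79.1470 = 0.5932
MRP = 5.4% − 1.1% = 4.30%
E(R) = R_f + β × MRP = 1.1% + 0.5932 × 4.3% = 3.65%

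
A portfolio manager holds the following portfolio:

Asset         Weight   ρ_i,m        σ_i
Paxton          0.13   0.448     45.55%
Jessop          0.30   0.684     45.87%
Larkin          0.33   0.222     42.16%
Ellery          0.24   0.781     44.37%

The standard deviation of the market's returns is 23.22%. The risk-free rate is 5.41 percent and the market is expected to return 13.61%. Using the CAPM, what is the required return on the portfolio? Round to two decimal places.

13.70%

β_Paxton = 0.448 × 45.55% / 23.22% = 0.8788
β_Jessop = 0.684 × 45.87% / 23.22% = 1.3512
β_Larkin = 0.222 × 42.16% / 23.22% = 0.4031
β_Ellery = 0.781 × 44.37% / 23.22% = 1.4924
β_P = Σ w_i β_i = 0.13×0.8788 + 0.30×1.3512 + 0.33×0.4031 + 0.24×1.4924 = 1.0108
MRP = 13.61% − 5.41% = 8.20%
E(R_P) = R_f + β_P × MRP = 5.41% + 1.0108 × 8.20% = 13.70%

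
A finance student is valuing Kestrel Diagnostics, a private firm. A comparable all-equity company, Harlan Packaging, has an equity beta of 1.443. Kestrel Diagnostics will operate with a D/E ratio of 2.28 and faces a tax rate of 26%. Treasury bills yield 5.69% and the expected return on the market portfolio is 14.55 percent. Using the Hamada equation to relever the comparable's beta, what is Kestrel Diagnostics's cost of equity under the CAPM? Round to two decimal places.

40.05%

β_L = β_U × [1 + (1 − t)(D/E)] = 1.443 × [1 + (1 − 0.26) × 2.28]
    = 1.443 × [1 + 0.74 × 2.28] = 1.443 × 2.6872 = 3.8776
MRP = 14.55% − 5.69% = 8.86%
E(R) = R_f + β_L × MRP = 5.69% + 3.8776 × 8.86% = 40.05%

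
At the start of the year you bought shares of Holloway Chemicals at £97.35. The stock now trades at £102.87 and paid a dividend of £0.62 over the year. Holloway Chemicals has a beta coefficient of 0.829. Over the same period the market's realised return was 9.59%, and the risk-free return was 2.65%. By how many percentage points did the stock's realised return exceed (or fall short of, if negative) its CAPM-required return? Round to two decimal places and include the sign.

Realised HPR = (P1 + D1 − P0) / P0 = (102.87 + 0.62 − 97.35) / 97.35 = 6.14 / 97.35 = 6.3071%
MRP = 9.59% − 2.65% = 6.94%
CAPM required = R_f + β·MRP = 2.65% + 0.829 × 6.94% = 8.40326%
α = realised − required = 6.3071% − 8.40326% = -2.10%

-2.10%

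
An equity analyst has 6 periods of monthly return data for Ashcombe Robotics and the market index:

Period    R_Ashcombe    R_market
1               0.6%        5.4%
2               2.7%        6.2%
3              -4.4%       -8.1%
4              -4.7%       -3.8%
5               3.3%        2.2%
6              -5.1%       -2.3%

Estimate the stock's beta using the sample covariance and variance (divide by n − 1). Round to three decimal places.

Mean R_i = (0.6 + 2.7 − 4.4 − 4.7 + 3.3 − 5.1) / 6 = -1.2667%
Mean R_m = (5.4 + 6.2 − 8.1 − 3.8 + 2.2 − 2.3) / 6 = -0.0667%
Σ(R_i − R̄_i)(R_m − R̄_m) = 91.9633  ⇒  Cov = 91.9633 / 5 = 18.3927
Σ(R_m − R̄_m)² = 157.7533  ⇒  Var(R_m) = 157.7533 / 5 = 31.5507
β = Cov / Var(R_m) = 18.3927 / 31.5507 = 0.5830

0.583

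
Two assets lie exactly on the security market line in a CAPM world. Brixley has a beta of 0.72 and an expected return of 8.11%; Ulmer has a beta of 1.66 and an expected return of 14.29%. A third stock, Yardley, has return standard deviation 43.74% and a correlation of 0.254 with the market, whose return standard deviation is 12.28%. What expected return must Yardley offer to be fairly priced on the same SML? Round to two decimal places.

MRP = (14.29% − 8.11%) / (1.66 − 0.72) = 6.5745%
R_f = 8.11% − 0.72 × 6.5745% = 3.3764%
β_Yardley = ρ·σ_i/σ_m = 0.254 × 43.74 / 12.28 = 0.9047
E(R_Yardley) = R_f + β × MRP = 3.3764% + 0.9047 × 6.5745% = 9.32%

9.32%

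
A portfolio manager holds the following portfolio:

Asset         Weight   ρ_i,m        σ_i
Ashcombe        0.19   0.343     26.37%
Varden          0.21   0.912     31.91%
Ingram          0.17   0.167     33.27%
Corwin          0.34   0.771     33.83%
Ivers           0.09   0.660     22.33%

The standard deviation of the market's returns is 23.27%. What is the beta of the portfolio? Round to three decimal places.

β_Ashcombe = 0.343 × 26.37% / 23.27% = 0.3887
β_Varden = 0.912 × 31.91% / 23.27% = 1.2506
β_Ingram = 0.167 × 33.27% / 23.27% = 0.2388
β_Corwin = 0.771 × 33.83% / 23.27% = 1.1209
β_Ivers = 0.660 × 22.33% / 23.27% = 0.6333
β_P = Σ w_i β_i = 0.19×0.3887 + 0.21×1.2506 + 0.17×0.2388 + 0.34×1.1209 + 0.09×0.6333 = 0.8152

0.815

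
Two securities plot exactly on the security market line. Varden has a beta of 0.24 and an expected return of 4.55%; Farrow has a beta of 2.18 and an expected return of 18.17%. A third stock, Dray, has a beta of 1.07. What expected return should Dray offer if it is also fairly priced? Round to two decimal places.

10.38%

MRP (SML slope) = (18.17% − 4.55%) / (2.18 − 0.24) = 13.62% / 1.94 = 7.0206%
R_f (intercept) = 4.55% − 0.24 × 7.0206% = 2.8651%
E(R_Dray) = R_f + β × MRP = 2.8651% + 1.07 × 7.0206% = 10.38%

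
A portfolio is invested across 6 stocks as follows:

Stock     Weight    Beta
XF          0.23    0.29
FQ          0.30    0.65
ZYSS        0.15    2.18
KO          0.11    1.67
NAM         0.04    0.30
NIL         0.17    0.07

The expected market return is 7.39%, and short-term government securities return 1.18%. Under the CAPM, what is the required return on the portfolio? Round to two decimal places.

6.13%

β_P = Σ w_i β_i = 0.23×0.29 + 0.30×0.65 + 0.15×2.18 + 0.11×1.67 + 0.04×0.30 + 0.17×0.07 = 0.7963
MRP = 7.39% − 1.18% = 6.21%
E(R_P) = R_f + β_P × MRP = 1.18% + 0.7963 × 6.21% = 6.13%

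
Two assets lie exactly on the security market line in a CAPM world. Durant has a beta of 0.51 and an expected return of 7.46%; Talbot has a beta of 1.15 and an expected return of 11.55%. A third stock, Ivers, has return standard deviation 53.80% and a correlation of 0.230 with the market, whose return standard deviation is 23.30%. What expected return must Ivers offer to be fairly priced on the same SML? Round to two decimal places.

7.59%

MRP = (11.55% − 7.46%) / (1.15 − 0.51) = 6.3906%
R_f = 7.46% − 0.51 × 6.3906% = 4.2008%
β_Ivers = ρ·σ_i/σ_m = 0.230 × 53.80 / 23.30 = 0.5311
E(R_Ivers) = R_f + β × MRP = 4.2008% + 0.5311 × 6.3906% = 7.59%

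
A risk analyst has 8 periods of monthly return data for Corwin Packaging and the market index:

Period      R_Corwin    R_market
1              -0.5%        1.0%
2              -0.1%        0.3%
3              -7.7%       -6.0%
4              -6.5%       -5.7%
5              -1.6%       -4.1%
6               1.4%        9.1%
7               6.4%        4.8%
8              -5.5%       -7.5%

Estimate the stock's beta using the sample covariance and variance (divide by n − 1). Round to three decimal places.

Mean R_i = (-0.5 − 0.1 − 7.7 − 6.5 − 1.6 + 1.4 + 6.4 − 5.5) / 8 = -1.7625%
Mean R_m = (1.0 + 0.3 − 6.0 − 5.7 − 4.1 + 9.1 + 4.8 − 7.5) / 8 = -1.0125%
Σ(R_i − R̄_i)(R_m − R̄_m) = 159.7138  ⇒  Cov = 159.7138 / 7 = 22.8163
Σ(R_m − R̄_m)² = 240.2888  ⇒  Var(R_m) = 240.2888 / 7 = 34.3270
β = Cov / Var(R_m) = 22.8163 / 34.3270 = 0.6647

0.665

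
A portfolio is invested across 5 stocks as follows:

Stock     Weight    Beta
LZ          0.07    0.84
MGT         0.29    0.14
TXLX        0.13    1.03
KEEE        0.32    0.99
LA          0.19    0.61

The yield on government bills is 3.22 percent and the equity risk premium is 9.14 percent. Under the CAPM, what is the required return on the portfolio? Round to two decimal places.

β_P = Σ w_i β_i = 0.07×0.84 + 0.29×0.14 + 0.13×1.03 + 0.32×0.99 + 0.19×0.61 = 0.6660
E(R_P) = R_f + β_P × MRP = 3.22% + 0.6660 × 9.14% = 9.31%

9.31%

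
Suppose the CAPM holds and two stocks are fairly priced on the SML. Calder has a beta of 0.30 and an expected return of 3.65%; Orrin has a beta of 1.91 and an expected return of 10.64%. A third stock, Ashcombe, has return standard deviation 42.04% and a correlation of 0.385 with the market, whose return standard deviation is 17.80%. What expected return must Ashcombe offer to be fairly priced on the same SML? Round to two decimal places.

MRP = (10.64% − 3.65%) / (1.91 − 0.30) = 4.3416%
R_f = 3.65% − 0.30 × 4.3416% = 2.3475%
β_Ashcombe = ρ·σ_i/σ_m = 0.385 × 42.04 / 17.80 = 0.9093
E(R_Ashcombe) = R_f + β × MRP = 2.3475% + 0.9093 × 4.3416% = 6.30%

6.30%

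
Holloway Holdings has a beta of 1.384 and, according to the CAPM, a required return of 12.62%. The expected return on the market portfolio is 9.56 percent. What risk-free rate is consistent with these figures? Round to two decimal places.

E(R) = R_f + β(E(R_m) − R_f) = R_f(1 − β) + β·E(R_m)
12.62% = R_f × (1 − 1.384) + 1.384 × 9.56%
12.62% = R_f × -0.384 + 13.23104%
R_f = (12.62% − 13.23104%) / -0.384 = 1.59%

1.59%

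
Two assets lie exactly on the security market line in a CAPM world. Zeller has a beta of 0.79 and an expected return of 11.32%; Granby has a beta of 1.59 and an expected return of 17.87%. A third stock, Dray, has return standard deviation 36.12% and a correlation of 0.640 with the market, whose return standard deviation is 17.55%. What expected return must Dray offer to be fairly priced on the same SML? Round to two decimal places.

MRP = (17.87% − 11.32%) / (1.59 − 0.79) = 8.1875%
R_f = 11.32% − 0.79 × 8.1875% = 4.8519%
β_Dray = ρ·σ_i/σ_m = 0.640 × 36.12 / 17.55 = 1.3172
E(R_Dray) = R_f + β × MRP = 4.8519% + 1.3172 × 8.1875% = 15.64%

15.64%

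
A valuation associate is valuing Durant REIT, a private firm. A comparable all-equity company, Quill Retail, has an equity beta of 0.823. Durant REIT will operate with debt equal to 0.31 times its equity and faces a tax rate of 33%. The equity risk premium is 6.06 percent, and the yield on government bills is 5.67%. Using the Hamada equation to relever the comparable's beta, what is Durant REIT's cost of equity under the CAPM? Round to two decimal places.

β_L = β_U × [1 + (1 − t)(D/E)] = 0.823 × [1 + (1 − 0.33) × 0.31]
    = 0.823 × [1 + 0.67 × 0.31] = 0.823 × 1.2077 = 0.9939
E(R) = R_f + β_L × MRP = 5.67% + 0.9939 × 6.06% = 11.69%

11.69%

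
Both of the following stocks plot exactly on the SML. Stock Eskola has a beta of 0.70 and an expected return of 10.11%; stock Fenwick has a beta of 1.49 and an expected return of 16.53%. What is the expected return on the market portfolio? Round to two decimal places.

Both satisfy E(R) = R_f + β·MRP, so the slope of the SML is
MRP = (16.53% − 10.11%) / (1.49 − 0.70) = 6.42% / 0.79 = 8.1266%
R_f = E(R_Eskola) − β_Eskola·MRP = 10.11% − 0.70 × 8.1266% = 4.4214%
E(R_m) = R_f + MRP = 4.4214% + 8.1266% = 12.55%

12.55%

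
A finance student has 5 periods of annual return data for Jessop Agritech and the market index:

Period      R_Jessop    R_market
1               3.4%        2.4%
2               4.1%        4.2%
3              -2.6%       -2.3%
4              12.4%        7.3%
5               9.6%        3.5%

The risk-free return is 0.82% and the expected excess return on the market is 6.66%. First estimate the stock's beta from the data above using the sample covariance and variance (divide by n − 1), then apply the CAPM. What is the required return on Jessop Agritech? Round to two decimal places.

Mean R_i = (3.4 + 4.1 − 2.6 + 12.4 + 9.6) / 5 = 5.3800%
Mean R_m = (2.4 + 4.2 − 2.3 + 7.3 + 3.5) / 5 = 3.0200%
Σ(R_i − R̄_i)(R_m − R̄_m) = 74.2420  ⇒  Cov = 74.2420 / 4 = 18.5605
Σ(R_m − R̄_m)² = 48.6280  ⇒  Var(R_m) = 48.6280 / 4 = 12.1570
β = Cov / Var(R_m) = 18.5605 / 12.1570 = 1.5267
E(R) = R_f + β × MRP = 0.82% + 1.5267 × 6.66% = 10.99%

10.99%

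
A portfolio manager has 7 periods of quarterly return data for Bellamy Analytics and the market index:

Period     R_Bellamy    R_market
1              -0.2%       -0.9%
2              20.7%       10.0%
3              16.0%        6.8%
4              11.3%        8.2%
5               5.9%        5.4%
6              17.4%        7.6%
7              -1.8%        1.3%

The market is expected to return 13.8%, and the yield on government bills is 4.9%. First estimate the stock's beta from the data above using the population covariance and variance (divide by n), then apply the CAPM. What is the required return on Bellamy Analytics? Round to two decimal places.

Mean R_i = (-0.2 + 20.7 + 16.0 + 11.3 + 5.9 + 17.4 − 1.8) / 7 = 9.9000%
Mean R_m = (-0.9 + 10.0 + 6.8 + 8.2 + 5.4 + 7.6 + 1.3) / 7 = 5.4857%
Σ(R_i − R̄_i)(R_m − R̄_m) = 190.2400  ⇒  Cov = 190.2400 / 7 = 27.1771
Σ(R_m − R̄_m)² = 92.2486  ⇒  Var(R_m) = 92.2486 / 7 = 13.1784
β = Cov / Var(R_m) = 27.1771 / 13.1784 = 2.0622
MRP = 13.8% − 4.9% = 8.90%
E(R) = R_f + β × MRP = 4.9% + 2.0622 × 8.9% = 23.25%

23.25%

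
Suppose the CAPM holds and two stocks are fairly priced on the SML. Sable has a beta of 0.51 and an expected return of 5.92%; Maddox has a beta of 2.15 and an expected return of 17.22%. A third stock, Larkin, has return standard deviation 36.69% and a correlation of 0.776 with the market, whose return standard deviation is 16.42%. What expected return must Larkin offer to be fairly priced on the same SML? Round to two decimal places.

14.35%

MRP = (17.22% − 5.92%) / (2.15 − 0.51) = 6.8902%
R_f = 5.92% − 0.51 × 6.8902% = 2.4060%
β_Larkin = ρ·σ_i/σ_m = 0.776 × 36.69 / 16.42 = 1.7339
E(R_Larkin) = R_f + β × MRP = 2.4060% + 1.7339 × 6.8902% = 14.35%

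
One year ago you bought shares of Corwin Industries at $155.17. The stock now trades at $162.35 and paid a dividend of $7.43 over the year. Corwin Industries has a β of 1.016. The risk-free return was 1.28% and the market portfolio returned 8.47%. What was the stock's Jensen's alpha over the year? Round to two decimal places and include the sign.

Realised HPR = (P1 + D1 − P0) / P0 = (162.35 + 7.43 − 155.17) / 155.17 = 14.61 / 155.17 = 9.4155%
MRP = 8.47% − 1.28% = 7.19%
CAPM required = R_f + β·MRP = 1.28% + 1.016 × 7.19% = 8.58504%
α = realised − required = 9.4155% − 8.58504% = +0.83%

+0.83%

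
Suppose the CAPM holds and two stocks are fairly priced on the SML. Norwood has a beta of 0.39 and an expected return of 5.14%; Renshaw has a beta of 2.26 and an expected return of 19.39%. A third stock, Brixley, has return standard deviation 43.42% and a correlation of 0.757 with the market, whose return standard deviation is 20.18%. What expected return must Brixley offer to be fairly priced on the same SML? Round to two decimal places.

MRP = (19.39% − 5.14%) / (2.26 − 0.39) = 7.6203%
R_f = 5.14% − 0.39 × 7.6203% = 2.1681%
β_Brixley = ρ·σ_i/σ_m = 0.757 × 43.42 / 20.18 = 1.6288
E(R_Brixley) = R_f + β × MRP = 2.1681% + 1.6288 × 7.6203% = 14.58%

14.58%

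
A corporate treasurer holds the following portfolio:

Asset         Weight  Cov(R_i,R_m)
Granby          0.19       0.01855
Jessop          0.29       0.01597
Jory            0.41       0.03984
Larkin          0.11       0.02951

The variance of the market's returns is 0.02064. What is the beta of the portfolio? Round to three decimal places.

1.344

β_Granby = 0.01855 / 0.02064 = 0.8987
β_Jessop = 0.01597 / 0.02064 = 0.7737
β_Jory = 0.03984 / 0.02064 = 1.9302
β_Larkin = 0.02951 / 0.02064 = 1.4297
β_P = Σ w_i β_i = 0.19×0.8987 + 0.29×0.7737 + 0.41×1.9302 + 0.11×1.4297 = 1.3438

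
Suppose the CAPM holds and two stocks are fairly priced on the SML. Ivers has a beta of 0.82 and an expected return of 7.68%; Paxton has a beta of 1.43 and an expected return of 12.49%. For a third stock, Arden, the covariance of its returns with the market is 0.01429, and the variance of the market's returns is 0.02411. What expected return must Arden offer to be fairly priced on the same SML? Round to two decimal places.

MRP = (12.49% − 7.68%) / (1.43 − 0.82) = 7.8852%
R_f = 7.68% − 0.82 × 7.8852% = 1.2141%
β_Arden = Cov / Var(R_m) = 0.01429 / 0.02411 = 0.5927
E(R_Arden) = R_f + β × MRP = 1.2141% + 0.5927 × 7.8852% = 5.89%

5.89%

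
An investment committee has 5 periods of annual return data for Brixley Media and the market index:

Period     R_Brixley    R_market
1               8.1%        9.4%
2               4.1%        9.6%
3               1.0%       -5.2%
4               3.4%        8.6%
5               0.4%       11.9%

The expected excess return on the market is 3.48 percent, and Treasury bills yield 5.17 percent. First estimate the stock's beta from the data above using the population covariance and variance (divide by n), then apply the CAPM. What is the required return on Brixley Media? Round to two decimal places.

Mean R_i = (8.1 + 4.1 + 1.0 + 3.4 + 0.4) / 5 = 3.4000%
Mean R_m = (9.4 + 9.6 − 5.2 + 8.6 + 11.9) / 5 = 6.8600%
Σ(R_i − R̄_i)(R_m − R̄_m) = 27.6800  ⇒  Cov = 27.6800 / 5 = 5.5360
Σ(R_m − R̄_m)² = 187.8320  ⇒  Var(R_m) = 187.8320 / 5 = 37.5664
β = Cov / Var(R_m) = 5.5360 / 37.5664 = 0.1474
E(R) = R_f + β × MRP = 5.17% + 0.1474 × 3.48% = 5.68%

5.68%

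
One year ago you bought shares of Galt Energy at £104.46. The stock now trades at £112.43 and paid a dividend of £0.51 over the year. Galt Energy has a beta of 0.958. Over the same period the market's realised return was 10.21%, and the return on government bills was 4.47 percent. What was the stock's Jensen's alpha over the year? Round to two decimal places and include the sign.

-1.85%

Realised HPR = (P1 + D1 − P0) / P0 = (112.43 + 0.51 − 104.46) / 104.46 = 8.48 / 104.46 = 8.1179%
MRP = 10.21% − 4.47% = 5.74%
CAPM required = R_f + β·MRP = 4.47% + 0.958 × 5.74% = 9.96892%
α = realised − required = 8.1179% − 9.96892% = -1.85%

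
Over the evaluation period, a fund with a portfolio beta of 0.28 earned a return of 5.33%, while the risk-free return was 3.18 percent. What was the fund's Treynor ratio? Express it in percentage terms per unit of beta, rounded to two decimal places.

Treynor = (R_P − R_f) / β_P = (5.33% − 3.18%) / 0.2800 = 2.15% / 0.2800 = 7.68%

7.68%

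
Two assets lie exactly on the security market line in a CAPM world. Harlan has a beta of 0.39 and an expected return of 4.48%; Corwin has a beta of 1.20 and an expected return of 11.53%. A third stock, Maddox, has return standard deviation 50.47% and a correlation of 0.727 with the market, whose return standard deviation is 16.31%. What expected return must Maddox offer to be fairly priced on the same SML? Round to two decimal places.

MRP = (11.53% − 4.48%) / (1.20 − 0.39) = 8.7037%
R_f = 4.48% − 0.39 × 8.7037% = 1.0856%
β_Maddox = ρ·σ_i/σ_m = 0.727 × 50.47 / 16.31 = 2.2496
E(R_Maddox) = R_f + β × MRP = 1.0856% + 2.2496 × 8.7037% = 20.67%

20.67%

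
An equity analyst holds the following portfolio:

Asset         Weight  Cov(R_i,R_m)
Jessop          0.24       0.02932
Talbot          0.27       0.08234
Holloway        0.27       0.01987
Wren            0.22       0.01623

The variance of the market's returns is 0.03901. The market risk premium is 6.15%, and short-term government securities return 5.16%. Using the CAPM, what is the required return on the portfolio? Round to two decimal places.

β_Jessop = 0.02932 / 0.03901 = 0.7516
β_Talbot = 0.08234 / 0.03901 = 2.1107
β_Holloway = 0.01987 / 0.03901 = 0.5094
β_Wren = 0.01623 / 0.03901 = 0.4160
β_P = Σ w_i β_i = 0.24×0.7516 + 0.27×2.1107 + 0.27×0.5094 + 0.22×0.4160 = 0.9793
E(R_P) = R_f + β_P × MRP = 5.16% + 0.9793 × 6.15% = 11.18%

11.18%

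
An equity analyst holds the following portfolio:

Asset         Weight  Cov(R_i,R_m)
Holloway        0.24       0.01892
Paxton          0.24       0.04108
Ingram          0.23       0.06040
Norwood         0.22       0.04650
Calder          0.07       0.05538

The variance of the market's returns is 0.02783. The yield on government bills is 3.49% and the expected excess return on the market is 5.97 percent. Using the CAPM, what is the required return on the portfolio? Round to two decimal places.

12.59%

β_Holloway = 0.01892 / 0.02783 = 0.6798
β_Paxton = 0.04108 / 0.02783 = 1.4761
β_Ingram = 0.06040 / 0.02783 = 2.1703
β_Norwood = 0.04650 / 0.02783 = 1.6709
β_Calder = 0.05538 / 0.02783 = 1.9899
β_P = Σ w_i β_i = 0.24×0.6798 + 0.24×1.4761 + 0.23×2.1703 + 0.22×1.6709 + 0.07×1.9899 = 1.5235
E(R_P) = R_f + β_P × MRP = 3.49% + 1.5235 × 5.97% = 12.59%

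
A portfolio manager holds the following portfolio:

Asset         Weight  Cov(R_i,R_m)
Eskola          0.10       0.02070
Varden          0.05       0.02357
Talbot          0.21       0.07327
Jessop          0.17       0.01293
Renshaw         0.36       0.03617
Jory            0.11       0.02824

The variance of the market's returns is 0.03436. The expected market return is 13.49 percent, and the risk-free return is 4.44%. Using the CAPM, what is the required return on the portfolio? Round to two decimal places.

14.18%

β_Eskola = 0.02070 / 0.03436 = 0.6024
β_Varden = 0.02357 / 0.03436 = 0.6860
β_Talbot = 0.07327 / 0.03436 = 2.1324
β_Jessop = 0.01293 / 0.03436 = 0.3763
β_Renshaw = 0.03617 / 0.03436 = 1.0527
β_Jory = 0.02824 / 0.03436 = 0.8219
β_P = Σ w_i β_i = 0.10×0.6024 + 0.05×0.6860 + 0.21×2.1324 + 0.17×0.3763 + 0.36×1.0527 + 0.11×0.8219 = 1.0757
MRP = 13.49% − 4.44% = 9.05%
E(R_P) = R_f + β_P × MRP = 4.44% + 1.0757 × 9.05% = 14.18%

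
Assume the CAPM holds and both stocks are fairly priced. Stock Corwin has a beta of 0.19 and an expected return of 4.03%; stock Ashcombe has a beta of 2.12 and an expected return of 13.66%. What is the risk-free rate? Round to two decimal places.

3.08%

Both satisfy E(R) = R_f + β·MRP, so the slope of the SML is
MRP = (13.66% − 4.03%) / (2.12 − 0.19) = 9.63% / 1.93 = 4.9896%
R_f = E(R_Corwin) − β_Corwin·MRP = 4.03% − 0.19 × 4.9896% = 3.0820%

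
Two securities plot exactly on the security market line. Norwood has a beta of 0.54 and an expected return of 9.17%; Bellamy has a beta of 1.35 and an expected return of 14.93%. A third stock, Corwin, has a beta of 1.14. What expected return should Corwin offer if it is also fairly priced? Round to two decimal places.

MRP (SML slope) = (14.93% − 9.17%) / (1.35 − 0.54) = 5.76% / 0.81 = 7.1111%
R_f (intercept) = 9.17% − 0.54 × 7.1111% = 5.3300%
E(R_Corwin) = R_f + β × MRP = 5.3300% + 1.14 × 7.1111% = 13.44%

13.44%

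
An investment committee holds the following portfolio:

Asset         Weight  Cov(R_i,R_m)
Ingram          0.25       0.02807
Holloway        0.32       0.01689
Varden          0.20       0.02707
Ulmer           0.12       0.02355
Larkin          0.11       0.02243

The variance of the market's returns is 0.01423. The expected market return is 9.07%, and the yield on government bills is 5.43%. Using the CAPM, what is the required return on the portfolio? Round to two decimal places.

11.35%

β_Ingram = 0.02807 / 0.01423 = 1.9726
β_Holloway = 0.01689 / 0.01423 = 1.1869
β_Varden = 0.02707 / 0.01423 = 1.9023
β_Ulmer = 0.02355 / 0.01423 = 1.6550
β_Larkin = 0.02243 / 0.01423 = 1.5762
β_P = Σ w_i β_i = 0.25×1.9726 + 0.32×1.1869 + 0.20×1.9023 + 0.12×1.6550 + 0.11×1.5762 = 1.6254
MRP = 9.07% − 5.43% = 3.64%
E(R_P) = R_f + β_P × MRP = 5.43% + 1.6254 × 3.64% = 11.35%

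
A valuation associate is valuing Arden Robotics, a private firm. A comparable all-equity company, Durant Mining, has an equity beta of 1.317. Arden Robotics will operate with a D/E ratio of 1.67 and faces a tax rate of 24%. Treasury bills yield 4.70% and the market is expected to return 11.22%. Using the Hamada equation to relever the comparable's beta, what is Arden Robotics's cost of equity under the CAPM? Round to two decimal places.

24.19%

β_L = β_U × [1 + (1 − t)(D/E)] = 1.317 × [1 + (1 − 0.24) × 1.67]
    = 1.317 × [1 + 0.76 × 1.67] = 1.317 × 2.2692 = 2.9885
MRP = 11.22% − 4.70% = 6.52%
E(R) = R_f + β_L × MRP = 4.70% + 2.9885 × 6.52% = 24.19%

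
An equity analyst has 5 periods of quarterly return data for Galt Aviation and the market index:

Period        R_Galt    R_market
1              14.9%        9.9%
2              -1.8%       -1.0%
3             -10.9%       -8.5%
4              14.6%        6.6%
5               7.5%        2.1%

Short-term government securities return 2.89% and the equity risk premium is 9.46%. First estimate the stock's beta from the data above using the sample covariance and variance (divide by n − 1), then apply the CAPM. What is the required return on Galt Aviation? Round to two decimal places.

17.35%

Mean R_i = (14.9 − 1.8 − 10.9 + 14.6 + 7.5) / 5 = 4.8600%
Mean R_m = (9.9 − 1.0 − 8.5 + 6.6 + 2.1) / 5 = 1.8200%
Σ(R_i − R̄_i)(R_m − R̄_m) = 309.8440  ⇒  Cov = 309.8440 / 4 = 77.4610
Σ(R_m − R̄_m)² = 202.6680  ⇒  Var(R_m) = 202.6680 / 4 = 50.6670
β = Cov / Var(R_m) = 77.4610 / 50.6670 = 1.5288
E(R) = R_f + β × MRP = 2.89% + 1.5288 × 9.46% = 17.35%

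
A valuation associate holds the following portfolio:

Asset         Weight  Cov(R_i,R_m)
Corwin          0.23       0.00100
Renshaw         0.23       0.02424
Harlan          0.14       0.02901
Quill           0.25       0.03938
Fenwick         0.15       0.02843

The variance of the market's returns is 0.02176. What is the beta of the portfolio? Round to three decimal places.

1.102

β_Corwin = 0.00100 / 0.02176 = 0.0460
β_Renshaw = 0.02424 / 0.02176 = 1.1140
β_Harlan = 0.02901 / 0.02176 = 1.3332
β_Quill = 0.03938 / 0.02176 = 1.8097
β_Fenwick = 0.02843 / 0.02176 = 1.3065
β_P = Σ w_i β_i = 0.23×0.0460 + 0.23×1.1140 + 0.14×1.3332 + 0.25×1.8097 + 0.15×1.3065 = 1.1018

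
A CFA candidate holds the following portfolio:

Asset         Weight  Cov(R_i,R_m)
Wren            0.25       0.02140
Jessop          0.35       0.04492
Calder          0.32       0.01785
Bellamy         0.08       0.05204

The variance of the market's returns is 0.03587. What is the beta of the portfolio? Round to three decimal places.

0.863

β_Wren = 0.02140 / 0.03587 = 0.5966
β_Jessop = 0.04492 / 0.03587 = 1.2523
β_Calder = 0.01785 / 0.03587 = 0.4976
β_Bellamy = 0.05204 / 0.03587 = 1.4508
β_P = Σ w_i β_i = 0.25×0.5966 + 0.35×1.2523 + 0.32×0.4976 + 0.08×1.4508 = 0.8628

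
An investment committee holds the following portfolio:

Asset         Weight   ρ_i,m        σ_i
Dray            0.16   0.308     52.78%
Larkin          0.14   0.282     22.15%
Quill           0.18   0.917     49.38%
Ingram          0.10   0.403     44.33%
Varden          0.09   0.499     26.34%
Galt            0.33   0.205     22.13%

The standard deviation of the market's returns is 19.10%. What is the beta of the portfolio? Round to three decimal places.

0.843

β_Dray = 0.308 × 52.78% / 19.10% = 0.8511
β_Larkin = 0.282 × 22.15% / 19.10% = 0.3270
β_Quill = 0.917 × 49.38% / 19.10% = 2.3708
β_Ingram = 0.403 × 44.33% / 19.10% = 0.9353
β_Varden = 0.499 × 26.34% / 19.10% = 0.6881
β_Galt = 0.205 × 22.13% / 19.10% = 0.2375
β_P = Σ w_i β_i = 0.16×0.8511 + 0.14×0.3270 + 0.18×2.3708 + 0.10×0.9353 + 0.09×0.6881 + 0.33×0.2375 = 0.8425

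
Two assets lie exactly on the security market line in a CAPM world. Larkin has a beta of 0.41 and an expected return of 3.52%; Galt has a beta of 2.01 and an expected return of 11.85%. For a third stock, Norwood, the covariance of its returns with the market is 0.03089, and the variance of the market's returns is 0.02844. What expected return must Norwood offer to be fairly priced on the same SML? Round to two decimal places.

MRP = (11.85% − 3.52%) / (2.01 − 0.41) = 5.2063%
R_f = 3.52% − 0.41 × 5.2063% = 1.3854%
β_Norwood = Cov / Var(R_m) = 0.03089 / 0.02844 = 1.0861
E(R_Norwood) = R_f + β × MRP = 1.3854% + 1.0861 × 5.2063% = 7.04%

7.04%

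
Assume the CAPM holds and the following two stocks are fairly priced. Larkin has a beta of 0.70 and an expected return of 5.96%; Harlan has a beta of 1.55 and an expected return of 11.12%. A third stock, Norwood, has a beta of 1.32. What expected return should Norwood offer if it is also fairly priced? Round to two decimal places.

9.72%

MRP (SML slope) = (11.12% − 5.96%) / (1.55 − 0.70) = 5.16% / 0.85 = 6.0706%
R_f (intercept) = 5.96% − 0.70 × 6.0706% = 1.7106%
E(R_Norwood) = R_f + β × MRP = 1.7106% + 1.32 × 6.0706% = 9.72%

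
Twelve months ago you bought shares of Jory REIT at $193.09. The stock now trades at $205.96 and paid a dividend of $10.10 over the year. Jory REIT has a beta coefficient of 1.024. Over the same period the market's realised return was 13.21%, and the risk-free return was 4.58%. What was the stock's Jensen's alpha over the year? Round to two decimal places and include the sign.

-1.52%

Realised HPR = (P1 + D1 − P0) / P0 = (205.96 + 10.10 − 193.09) / 193.09 = 22.97 / 193.09 = 11.8960%
MRP = 13.21% − 4.58% = 8.63%
CAPM required = R_f + β·MRP = 4.58% + 1.024 × 8.63% = 13.41712%
α = realised − required = 11.8960% − 13.41712% = -1.52%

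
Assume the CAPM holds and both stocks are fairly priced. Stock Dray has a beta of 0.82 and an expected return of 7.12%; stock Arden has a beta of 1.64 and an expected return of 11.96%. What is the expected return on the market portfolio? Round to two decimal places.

8.18%

Both satisfy E(R) = R_f + β·MRP, so the slope of the SML is
MRP = (11.96% − 7.12%) / (1.64 − 0.82) = 4.84% / 0.82 = 5.9024%
R_f = E(R_Dray) − β_Dray·MRP = 7.12% − 0.82 × 5.9024% = 2.2800%
E(R_m) = R_f + MRP = 2.2800% + 5.9024% = 8.18%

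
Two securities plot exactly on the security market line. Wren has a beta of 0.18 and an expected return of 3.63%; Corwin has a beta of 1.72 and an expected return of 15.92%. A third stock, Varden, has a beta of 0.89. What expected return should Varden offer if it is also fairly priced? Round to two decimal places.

9.30%

MRP (SML slope) = (15.92% − 3.63%) / (1.72 − 0.18) = 12.29% / 1.54 = 7.9805%
R_f (intercept) = 3.63% − 0.18 × 7.9805% = 2.1935%
E(R_Varden) = R_f + β × MRP = 2.1935% + 0.89 × 7.9805% = 9.30%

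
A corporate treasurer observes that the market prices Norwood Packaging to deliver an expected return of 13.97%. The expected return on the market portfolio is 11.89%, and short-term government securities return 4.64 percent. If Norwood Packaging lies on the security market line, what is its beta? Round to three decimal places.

MRP = 11.89% − 4.64% = 7.25%
β = (E(R) − R_f) / MRP = (13.97% − 4.64%) / 7.25% = 9.33% / 7.25% = 1.287

1.287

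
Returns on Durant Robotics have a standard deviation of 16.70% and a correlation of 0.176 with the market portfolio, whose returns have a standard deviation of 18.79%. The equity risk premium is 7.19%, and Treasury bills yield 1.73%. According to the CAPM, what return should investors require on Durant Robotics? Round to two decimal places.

2.85%

β = ρ × σ_i / σ_m = 0.176 × 16.70% / 18.79% = 0.1564
E(R) = 1.73% + 0.1564 × 7.19% = 2.85%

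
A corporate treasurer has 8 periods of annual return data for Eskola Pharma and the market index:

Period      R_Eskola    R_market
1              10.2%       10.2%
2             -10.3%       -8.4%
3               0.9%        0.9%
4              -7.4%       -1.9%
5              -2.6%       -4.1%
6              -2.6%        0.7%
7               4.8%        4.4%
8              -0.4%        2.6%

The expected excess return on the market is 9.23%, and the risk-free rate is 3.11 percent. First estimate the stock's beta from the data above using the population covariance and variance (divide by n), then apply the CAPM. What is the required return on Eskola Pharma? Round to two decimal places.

Mean R_i = (10.2 − 10.3 + 0.9 − 7.4 − 2.6 − 2.6 + 4.8 − 0.4) / 8 = -0.9250%
Mean R_m = (10.2 − 8.4 + 0.9 − 1.9 − 4.1 + 0.7 + 4.4 + 2.6) / 8 = 0.5500%
Σ(R_i − R̄_i)(R_m − R̄_m) = 238.4200  ⇒  Cov = 238.4200 / 8 = 29.8025
Σ(R_m − R̄_m)² = 220.0200  ⇒  Var(R_m) = 220.0200 / 8 = 27.5025
β = Cov / Var(R_m) = 29.8025 / 27.5025 = 1.0836
E(R) = R_f + β × MRP = 3.11% + 1.0836 × 9.23% = 13.11%

13.11%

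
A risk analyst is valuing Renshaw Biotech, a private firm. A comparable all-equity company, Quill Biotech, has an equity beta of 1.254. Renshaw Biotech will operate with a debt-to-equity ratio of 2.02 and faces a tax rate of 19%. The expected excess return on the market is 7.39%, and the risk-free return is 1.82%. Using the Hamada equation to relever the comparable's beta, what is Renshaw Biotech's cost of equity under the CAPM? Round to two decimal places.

26.25%

β_L = β_U × [1 + (1 − t)(D/E)] = 1.254 × [1 + (1 − 0.19) × 2.02]
    = 1.254 × [1 + 0.81 × 2.02] = 1.254 × 2.6362 = 3.3058
E(R) = R_f + β_L × MRP = 1.82% + 3.3058 × 7.39% = 26.25%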